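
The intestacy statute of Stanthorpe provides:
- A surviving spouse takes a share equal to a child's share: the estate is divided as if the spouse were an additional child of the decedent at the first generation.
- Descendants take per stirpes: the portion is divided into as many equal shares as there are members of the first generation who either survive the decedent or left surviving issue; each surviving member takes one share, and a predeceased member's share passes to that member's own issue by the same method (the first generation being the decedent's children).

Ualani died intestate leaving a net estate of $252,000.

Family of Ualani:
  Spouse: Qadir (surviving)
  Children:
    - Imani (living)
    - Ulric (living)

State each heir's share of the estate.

Qadir: $84,000; Imani: $84,000; Ulric: $84,000

The spouse counts as an additional share at the children's level, so there are 3 primary shares of $84,000. Qadir takes one such share ($84,000).
The children's combined portion ($168,000) is divided into 2 shares of $84,000: Imani and Ulric each take $84,000.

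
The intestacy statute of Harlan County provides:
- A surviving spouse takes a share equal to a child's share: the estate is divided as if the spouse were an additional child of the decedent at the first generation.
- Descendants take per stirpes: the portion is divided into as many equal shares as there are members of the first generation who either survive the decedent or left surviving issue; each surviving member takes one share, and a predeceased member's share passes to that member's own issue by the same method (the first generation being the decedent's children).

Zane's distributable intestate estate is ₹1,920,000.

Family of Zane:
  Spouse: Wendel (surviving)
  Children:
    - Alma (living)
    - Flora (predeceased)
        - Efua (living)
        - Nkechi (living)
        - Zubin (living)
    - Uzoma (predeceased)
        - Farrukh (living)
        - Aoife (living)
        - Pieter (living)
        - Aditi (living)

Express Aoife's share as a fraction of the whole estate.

The spouse counts as an additional share at the children's level, so there are 4 primary shares of ₹480,000. Wendel takes one such share (₹480,000).
The children's combined portion (₹1,440,000) is divided into 3 shares of ₹480,000: Alma takes ₹480,000; Flora's ₹480,000 share passes to Flora's issue; Uzoma's ₹480,000 share passes to Uzoma's issue.
Flora's share (₹480,000) is divided into 3 shares of ₹160,000: Efua, Nkechi, and Zubin each take ₹160,000.
Uzoma's share (₹480,000) is divided into 4 shares of ₹120,000: Farrukh, Aoife, Pieter, and Aditi each take ₹120,000.

Aoife receives 1/16 of the estate.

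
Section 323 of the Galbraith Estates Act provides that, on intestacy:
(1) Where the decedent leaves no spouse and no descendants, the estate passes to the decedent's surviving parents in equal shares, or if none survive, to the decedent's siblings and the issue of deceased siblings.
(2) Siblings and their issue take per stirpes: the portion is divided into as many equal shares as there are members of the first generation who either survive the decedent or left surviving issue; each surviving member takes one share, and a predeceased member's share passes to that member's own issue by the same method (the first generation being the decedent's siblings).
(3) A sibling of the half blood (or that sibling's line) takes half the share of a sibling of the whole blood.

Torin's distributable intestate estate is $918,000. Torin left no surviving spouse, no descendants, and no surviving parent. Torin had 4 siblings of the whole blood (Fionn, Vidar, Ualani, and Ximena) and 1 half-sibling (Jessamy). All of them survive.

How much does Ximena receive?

The entire $918,000 passes to the siblings and their issue.
Counting each half-blood sibling's line as half a unit, there are 9/2 units in $918,000, so one unit is $204,000. Whole-blood lines (Fionn, Vidar, Ualani, and Ximena) take $204,000 each; half-blood lines (Jessamy) take $102,000 each.

Ximena receives $204,000.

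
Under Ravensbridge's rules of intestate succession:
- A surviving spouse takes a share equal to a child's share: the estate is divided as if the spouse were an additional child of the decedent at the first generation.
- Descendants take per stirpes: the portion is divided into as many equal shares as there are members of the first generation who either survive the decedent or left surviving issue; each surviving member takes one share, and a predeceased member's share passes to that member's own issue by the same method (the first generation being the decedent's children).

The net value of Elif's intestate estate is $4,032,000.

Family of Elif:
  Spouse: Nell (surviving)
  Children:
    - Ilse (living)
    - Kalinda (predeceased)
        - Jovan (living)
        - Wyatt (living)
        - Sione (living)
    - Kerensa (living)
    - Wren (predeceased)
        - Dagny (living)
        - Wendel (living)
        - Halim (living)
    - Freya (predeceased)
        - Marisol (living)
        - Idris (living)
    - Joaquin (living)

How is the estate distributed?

Nell: $576,000; Ilse: $576,000; Jovan: $192,000; Wyatt: $192,000; Sione: $192,000; Kerensa: $576,000; Dagny: $192,000; Wendel: $192,000; Halim: $192,000; Marisol: $288,000; Idris: $288,000; Joaquin: $576,000

The spouse counts as an additional share at the children's level, so there are 7 primary shares of $576,000. Nell takes one such share ($576,000).
The children's combined portion ($3,456,000) is divided into 6 shares of $576,000: Ilse, Kerensa, and Joaquin each take $576,000; Kalinda's $576,000 share passes to Kalinda's issue; Wren's $576,000 share passes to Wren's issue; Freya's $576,000 share passes to Freya's issue.
Kalinda's share ($576,000) is divided into 3 shares of $192,000: Jovan, Wyatt, and Sione each take $192,000.
Wren's share ($576,000) is divided into 3 shares of $192,000: Dagny, Wendel, and Halim each take $192,000.
Freya's share ($576,000) is divided into 2 shares of $288,000: Marisol and Idris each take $288,000.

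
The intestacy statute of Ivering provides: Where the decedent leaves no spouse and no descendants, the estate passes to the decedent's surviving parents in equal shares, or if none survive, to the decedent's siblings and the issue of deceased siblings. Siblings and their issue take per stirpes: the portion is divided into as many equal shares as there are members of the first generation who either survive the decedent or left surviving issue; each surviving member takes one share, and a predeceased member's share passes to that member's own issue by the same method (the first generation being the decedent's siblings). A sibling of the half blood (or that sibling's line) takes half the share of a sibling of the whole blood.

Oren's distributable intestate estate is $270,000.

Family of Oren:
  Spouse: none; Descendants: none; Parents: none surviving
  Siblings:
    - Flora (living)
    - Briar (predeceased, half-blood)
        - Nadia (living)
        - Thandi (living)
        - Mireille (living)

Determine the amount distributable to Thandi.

Thandi receives $30,000.

The entire $270,000 passes to the siblings and their issue.
Counting each half-blood sibling's line as half a unit, there are 3/2 units in $270,000, so one unit is $180,000. Whole-blood lines (Flora) take $180,000 each; half-blood lines (Briar) take $90,000 each.
Briar's share ($90,000) is divided into 3 shares of $30,000: Nadia, Thandi, and Mireille each take $30,000.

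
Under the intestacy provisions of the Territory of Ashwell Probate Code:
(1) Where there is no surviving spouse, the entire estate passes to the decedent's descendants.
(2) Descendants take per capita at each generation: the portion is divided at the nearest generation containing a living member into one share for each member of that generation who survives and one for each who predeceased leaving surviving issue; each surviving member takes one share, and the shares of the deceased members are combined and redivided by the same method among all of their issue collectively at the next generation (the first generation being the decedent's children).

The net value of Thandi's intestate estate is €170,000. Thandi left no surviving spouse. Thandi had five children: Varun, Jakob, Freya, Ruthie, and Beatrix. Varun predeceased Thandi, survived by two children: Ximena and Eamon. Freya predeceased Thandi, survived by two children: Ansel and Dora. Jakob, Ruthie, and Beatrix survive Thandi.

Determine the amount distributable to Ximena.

Ximena receives €17,000.

The entire €170,000 passes to the descendants.
That amount (€170,000) is divided at the children's generation into 5 shares of €34,000. Jakob, Ruthie, and Beatrix each take €34,000. The 2 shares of the deceased (Varun and Freya) are combined into a pool of €68,000.
That pool (€68,000) is divided at the grandchildren's generation equally among Ximena, Eamon, Ansel, and Dora: €17,000 each.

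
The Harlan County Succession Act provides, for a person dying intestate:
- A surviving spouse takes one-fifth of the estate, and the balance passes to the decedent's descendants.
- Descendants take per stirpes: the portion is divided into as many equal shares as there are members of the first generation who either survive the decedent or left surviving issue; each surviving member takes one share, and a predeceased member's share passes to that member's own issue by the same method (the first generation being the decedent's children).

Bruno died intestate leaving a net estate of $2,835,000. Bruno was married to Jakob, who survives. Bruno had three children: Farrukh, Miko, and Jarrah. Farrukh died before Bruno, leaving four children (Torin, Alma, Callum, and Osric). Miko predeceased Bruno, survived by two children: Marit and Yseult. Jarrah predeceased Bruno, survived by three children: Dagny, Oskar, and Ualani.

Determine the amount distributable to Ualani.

Ualani receives $252,000.

Jakob takes one-fifth of $2,835,000 = $567,000. The remaining $2,268,000 passes to the descendants.
The descendants' portion ($2,268,000) is divided into 3 shares of $756,000: Farrukh's $756,000 share passes to Farrukh's issue; Miko's $756,000 share passes to Miko's issue; Jarrah's $756,000 share passes to Jarrah's issue.
Farrukh's share ($756,000) is divided into 4 shares of $189,000: Torin, Alma, Callum, and Osric each take $189,000.
Miko's share ($756,000) is divided into 2 shares of $378,000: Marit and Yseult each take $378,000.
Jarrah's share ($756,000) is divided into 3 shares of $252,000: Dagny, Oskar, and Ualani each take $252,000.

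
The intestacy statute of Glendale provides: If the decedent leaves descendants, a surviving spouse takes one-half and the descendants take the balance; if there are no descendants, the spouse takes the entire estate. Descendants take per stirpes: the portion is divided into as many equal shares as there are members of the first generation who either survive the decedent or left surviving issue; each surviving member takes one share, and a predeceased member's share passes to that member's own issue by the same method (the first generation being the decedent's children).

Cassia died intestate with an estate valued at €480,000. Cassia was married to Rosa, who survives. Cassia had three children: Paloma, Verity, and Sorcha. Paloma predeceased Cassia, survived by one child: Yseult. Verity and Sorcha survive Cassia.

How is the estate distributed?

Rosa takes one-half of €480,000 = €240,000. The remaining €240,000 passes to the descendants.
The descendants' portion (€240,000) is divided into 3 shares of €80,000: Verity and Sorcha each take €80,000; Paloma's €80,000 share passes to Paloma's issue.
Paloma's share (€80,000) passes entirely to Yseult.

Rosa: €240,000; Yseult: €80,000; Verity: €80,000; Sorcha: €80,000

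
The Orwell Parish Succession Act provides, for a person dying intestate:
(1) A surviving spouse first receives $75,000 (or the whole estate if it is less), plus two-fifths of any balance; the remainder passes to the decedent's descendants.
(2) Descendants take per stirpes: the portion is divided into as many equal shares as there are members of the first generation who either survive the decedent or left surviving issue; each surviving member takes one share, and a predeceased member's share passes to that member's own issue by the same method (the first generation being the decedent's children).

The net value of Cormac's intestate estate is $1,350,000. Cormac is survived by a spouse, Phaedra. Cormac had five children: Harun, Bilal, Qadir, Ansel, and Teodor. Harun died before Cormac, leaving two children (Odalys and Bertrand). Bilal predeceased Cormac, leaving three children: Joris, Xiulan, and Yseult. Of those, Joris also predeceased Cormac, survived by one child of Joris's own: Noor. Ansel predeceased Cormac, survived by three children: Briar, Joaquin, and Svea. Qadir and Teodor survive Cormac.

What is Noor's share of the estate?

Phaedra first takes $75,000, leaving a balance of $1,275,000. Phaedra then takes two-fifths of the balance ($510,000), for a total of $585,000. The remaining $765,000 passes to the descendants.
The descendants' portion ($765,000) is divided into 5 shares of $153,000: Qadir and Teodor each take $153,000; Harun's $153,000 share passes to Harun's issue; Bilal's $153,000 share passes to Bilal's issue; Ansel's $153,000 share passes to Ansel's issue.
Harun's share ($153,000) is divided into 2 shares of $76,500: Odalys and Bertrand each take $76,500.
Bilal's share ($153,000) is divided into 3 shares of $51,000: Xiulan and Yseult each take $51,000; Joris's $51,000 share passes to Joris's issue.
Joris's share ($51,000) passes entirely to Noor.
Ansel's share ($153,000) is divided into 3 shares of $51,000: Briar, Joaquin, and Svea each take $51,000.

Noor receives $51,000.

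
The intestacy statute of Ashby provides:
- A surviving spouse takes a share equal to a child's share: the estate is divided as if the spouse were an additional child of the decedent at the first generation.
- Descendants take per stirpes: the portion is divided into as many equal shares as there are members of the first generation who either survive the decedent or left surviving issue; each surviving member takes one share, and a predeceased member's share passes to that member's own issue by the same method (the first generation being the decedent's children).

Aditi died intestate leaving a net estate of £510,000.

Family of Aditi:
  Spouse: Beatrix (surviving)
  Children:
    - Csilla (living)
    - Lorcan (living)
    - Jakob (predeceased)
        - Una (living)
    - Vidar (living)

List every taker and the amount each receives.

The spouse counts as an additional share at the children's level, so there are 5 primary shares of £102,000. Beatrix takes one such share (£102,000).
The children's combined portion (£408,000) is divided into 4 shares of £102,000: Csilla, Lorcan, and Vidar each take £102,000; Jakob's £102,000 share passes to Jakob's issue.
Jakob's share (£102,000) passes entirely to Una.

Beatrix: £102,000; Csilla: £102,000; Lorcan: £102,000; Una: £102,000; Vidar: £102,000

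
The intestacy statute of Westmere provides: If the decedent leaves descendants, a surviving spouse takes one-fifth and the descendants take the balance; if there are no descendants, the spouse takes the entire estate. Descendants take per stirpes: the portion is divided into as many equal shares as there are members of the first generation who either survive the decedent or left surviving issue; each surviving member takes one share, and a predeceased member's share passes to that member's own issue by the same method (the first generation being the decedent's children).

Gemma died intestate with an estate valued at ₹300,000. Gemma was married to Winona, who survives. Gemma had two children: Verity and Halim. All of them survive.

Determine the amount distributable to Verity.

Verity receives ₹120,000.

Winona takes one-fifth of ₹300,000 = ₹60,000. The remaining ₹240,000 passes to the descendants.
The descendants' portion (₹240,000) is divided into 2 shares of ₹120,000: Verity and Halim each take ₹120,000.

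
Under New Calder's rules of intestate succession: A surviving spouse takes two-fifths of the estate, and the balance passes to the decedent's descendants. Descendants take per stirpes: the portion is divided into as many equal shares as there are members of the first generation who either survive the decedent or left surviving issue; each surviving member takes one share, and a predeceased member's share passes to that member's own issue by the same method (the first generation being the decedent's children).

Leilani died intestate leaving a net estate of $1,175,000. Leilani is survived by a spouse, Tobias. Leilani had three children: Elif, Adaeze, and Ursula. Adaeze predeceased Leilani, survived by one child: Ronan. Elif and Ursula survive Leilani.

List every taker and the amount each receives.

Tobias: $470,000; Elif: $235,000; Ronan: $235,000; Ursula: $235,000

Tobias takes two-fifths of $1,175,000 = $470,000. The remaining $705,000 passes to the descendants.
The descendants' portion ($705,000) is divided into 3 shares of $235,000: Elif and Ursula each take $235,000; Adaeze's $235,000 share passes to Adaeze's issue.
Adaeze's share ($235,000) passes entirely to Ronan.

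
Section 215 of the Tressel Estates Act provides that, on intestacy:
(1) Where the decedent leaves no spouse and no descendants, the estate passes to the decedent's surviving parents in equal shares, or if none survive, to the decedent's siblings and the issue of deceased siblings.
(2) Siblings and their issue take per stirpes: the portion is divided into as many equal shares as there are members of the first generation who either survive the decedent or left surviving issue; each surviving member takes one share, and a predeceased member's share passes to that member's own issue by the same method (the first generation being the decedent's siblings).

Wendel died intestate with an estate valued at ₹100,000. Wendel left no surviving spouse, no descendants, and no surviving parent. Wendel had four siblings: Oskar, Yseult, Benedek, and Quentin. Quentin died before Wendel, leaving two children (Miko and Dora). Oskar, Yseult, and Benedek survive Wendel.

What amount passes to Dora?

Dora receives ₹12,500.

The entire ₹100,000 passes to the siblings and their issue.
That amount (₹100,000) is divided into 4 shares of ₹25,000: Oskar, Yseult, and Benedek each take ₹25,000; Quentin's ₹25,000 share passes to Quentin's issue.
Quentin's share (₹25,000) is divided into 2 shares of ₹12,500: Miko and Dora each take ₹12,500.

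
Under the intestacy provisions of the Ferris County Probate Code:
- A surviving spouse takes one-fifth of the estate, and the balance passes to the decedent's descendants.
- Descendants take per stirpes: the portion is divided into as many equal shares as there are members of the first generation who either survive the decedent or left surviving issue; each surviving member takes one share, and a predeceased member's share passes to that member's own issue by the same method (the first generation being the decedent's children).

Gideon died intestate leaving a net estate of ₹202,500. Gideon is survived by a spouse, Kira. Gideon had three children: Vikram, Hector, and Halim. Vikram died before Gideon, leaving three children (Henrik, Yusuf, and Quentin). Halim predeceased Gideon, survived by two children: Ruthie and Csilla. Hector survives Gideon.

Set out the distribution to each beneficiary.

Kira: ₹40,500; Henrik: ₹18,000; Yusuf: ₹18,000; Quentin: ₹18,000; Hector: ₹54,000; Ruthie: ₹27,000; Csilla: ₹27,000

Kira takes one-fifth of ₹202,500 = ₹40,500. The remaining ₹162,000 passes to the descendants.
The descendants' portion (₹162,000) is divided into 3 shares of ₹54,000: Hector takes ₹54,000; Vikram's ₹54,000 share passes to Vikram's issue; Halim's ₹54,000 share passes to Halim's issue.
Vikram's share (₹54,000) is divided into 3 shares of ₹18,000: Henrik, Yusuf, and Quentin each take ₹18,000.
Halim's share (₹54,000) is divided into 2 shares of ₹27,000: Ruthie and Csilla each take ₹27,000.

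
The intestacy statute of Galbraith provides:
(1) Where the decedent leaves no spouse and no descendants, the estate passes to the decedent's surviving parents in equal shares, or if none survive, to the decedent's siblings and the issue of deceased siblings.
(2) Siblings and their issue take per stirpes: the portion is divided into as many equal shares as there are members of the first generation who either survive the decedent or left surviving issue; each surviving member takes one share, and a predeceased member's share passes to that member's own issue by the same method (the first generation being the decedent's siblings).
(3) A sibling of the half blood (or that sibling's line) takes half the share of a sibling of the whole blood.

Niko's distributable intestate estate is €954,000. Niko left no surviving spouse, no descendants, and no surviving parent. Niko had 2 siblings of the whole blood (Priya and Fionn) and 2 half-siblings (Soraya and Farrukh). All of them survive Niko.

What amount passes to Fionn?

Fionn receives €318,000.

The entire €954,000 passes to the siblings and their issue.
Counting each half-blood sibling's line as half a unit, there are 3 units in €954,000, so one unit is €318,000. Whole-blood lines (Priya and Fionn) take €318,000 each; half-blood lines (Soraya and Farrukh) take €159,000 each.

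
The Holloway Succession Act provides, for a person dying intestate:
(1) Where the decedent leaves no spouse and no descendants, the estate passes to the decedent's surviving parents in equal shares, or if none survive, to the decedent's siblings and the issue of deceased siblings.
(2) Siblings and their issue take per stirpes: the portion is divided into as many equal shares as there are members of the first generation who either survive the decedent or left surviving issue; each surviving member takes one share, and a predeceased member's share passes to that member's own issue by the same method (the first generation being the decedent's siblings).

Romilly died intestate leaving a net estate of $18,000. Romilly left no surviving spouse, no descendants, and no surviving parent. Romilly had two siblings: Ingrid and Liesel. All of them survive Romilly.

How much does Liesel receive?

The entire $18,000 passes to the siblings and their issue.
That amount ($18,000) is divided into 2 shares of $9,000: Ingrid and Liesel each take $9,000.

Liesel receives $9,000.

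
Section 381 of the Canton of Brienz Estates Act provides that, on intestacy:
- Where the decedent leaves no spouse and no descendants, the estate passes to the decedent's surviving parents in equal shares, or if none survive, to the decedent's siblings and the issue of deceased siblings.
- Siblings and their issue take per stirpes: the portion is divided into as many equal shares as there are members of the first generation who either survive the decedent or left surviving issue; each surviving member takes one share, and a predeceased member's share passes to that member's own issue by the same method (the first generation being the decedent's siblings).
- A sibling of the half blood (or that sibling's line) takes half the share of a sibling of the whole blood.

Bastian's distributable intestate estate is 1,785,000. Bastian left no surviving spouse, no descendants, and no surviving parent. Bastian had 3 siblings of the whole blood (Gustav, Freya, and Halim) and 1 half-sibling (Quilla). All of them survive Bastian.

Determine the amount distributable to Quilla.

The entire 1,785,000 passes to the siblings and their issue.
Counting each half-blood sibling's line as half a unit, there are 7/2 units in 1,785,000, so one unit is 510,000. Whole-blood lines (Gustav, Freya, and Halim) take 510,000 each; half-blood lines (Quilla) take 255,000 each.

Quilla receives 255,000.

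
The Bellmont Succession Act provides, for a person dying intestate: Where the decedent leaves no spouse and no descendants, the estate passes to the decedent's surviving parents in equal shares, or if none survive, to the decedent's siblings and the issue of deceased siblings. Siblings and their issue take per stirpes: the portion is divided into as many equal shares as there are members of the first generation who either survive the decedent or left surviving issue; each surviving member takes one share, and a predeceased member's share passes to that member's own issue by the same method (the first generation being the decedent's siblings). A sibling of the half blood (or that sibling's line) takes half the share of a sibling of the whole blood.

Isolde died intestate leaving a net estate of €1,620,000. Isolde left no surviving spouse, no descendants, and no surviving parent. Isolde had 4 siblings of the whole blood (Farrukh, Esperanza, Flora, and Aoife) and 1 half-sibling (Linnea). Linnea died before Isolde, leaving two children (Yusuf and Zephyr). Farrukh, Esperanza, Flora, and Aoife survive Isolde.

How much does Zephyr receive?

Zephyr receives €90,000.

The entire €1,620,000 passes to the siblings and their issue.
Counting each half-blood sibling's line as half a unit, there are 9/2 units in €1,620,000, so one unit is €360,000. Whole-blood lines (Farrukh, Esperanza, Flora, and Aoife) take €360,000 each; half-blood lines (Linnea) take €180,000 each.
Linnea's share (€180,000) is divided into 2 shares of €90,000: Yusuf and Zephyr each take €90,000.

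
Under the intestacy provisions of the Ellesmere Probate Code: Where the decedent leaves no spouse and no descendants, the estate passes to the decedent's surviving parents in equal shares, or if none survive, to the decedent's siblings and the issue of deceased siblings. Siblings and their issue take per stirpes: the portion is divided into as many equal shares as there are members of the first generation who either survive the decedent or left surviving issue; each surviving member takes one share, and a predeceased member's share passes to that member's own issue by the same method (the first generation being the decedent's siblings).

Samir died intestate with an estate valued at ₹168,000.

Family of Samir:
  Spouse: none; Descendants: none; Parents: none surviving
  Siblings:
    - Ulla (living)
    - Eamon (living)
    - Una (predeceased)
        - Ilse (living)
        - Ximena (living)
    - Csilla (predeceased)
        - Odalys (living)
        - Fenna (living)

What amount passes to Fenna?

The entire ₹168,000 passes to the siblings and their issue.
That amount (₹168,000) is divided into 4 shares of ₹42,000: Ulla and Eamon each take ₹42,000; Una's ₹42,000 share passes to Una's issue; Csilla's ₹42,000 share passes to Csilla's issue.
Una's share (₹42,000) is divided into 2 shares of ₹21,000: Ilse and Ximena each take ₹21,000.
Csilla's share (₹42,000) is divided into 2 shares of ₹21,000: Odalys and Fenna each take ₹21,000.

Fenna receives ₹21,000.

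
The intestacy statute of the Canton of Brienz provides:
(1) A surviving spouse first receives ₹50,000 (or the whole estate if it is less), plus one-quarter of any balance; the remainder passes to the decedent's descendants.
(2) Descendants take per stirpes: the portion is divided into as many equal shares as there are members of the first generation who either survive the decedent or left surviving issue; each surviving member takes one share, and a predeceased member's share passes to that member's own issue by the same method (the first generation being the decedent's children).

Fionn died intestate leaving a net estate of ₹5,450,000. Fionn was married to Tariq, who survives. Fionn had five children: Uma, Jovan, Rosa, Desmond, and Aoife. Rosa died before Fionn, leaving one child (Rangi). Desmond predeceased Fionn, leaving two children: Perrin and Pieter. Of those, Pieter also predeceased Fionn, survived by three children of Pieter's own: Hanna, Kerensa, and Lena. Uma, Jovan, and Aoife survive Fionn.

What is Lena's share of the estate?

Lena receives ₹135,000.

Tariq first takes ₹50,000, leaving a balance of ₹5,400,000. Tariq then takes one-quarter of the balance (₹1,350,000), for a total of ₹1,400,000. The remaining ₹4,050,000 passes to the descendants.
The descendants' portion (₹4,050,000) is divided into 5 shares of ₹810,000: Uma, Jovan, and Aoife each take ₹810,000; Rosa's ₹810,000 share passes to Rosa's issue; Desmond's ₹810,000 share passes to Desmond's issue.
Rosa's share (₹810,000) passes entirely to Rangi.
Desmond's share (₹810,000) is divided into 2 shares of ₹405,000: Perrin takes ₹405,000; Pieter's ₹405,000 share passes to Pieter's issue.
Pieter's share (₹405,000) is divided into 3 shares of ₹135,000: Hanna, Kerensa, and Lena each take ₹135,000.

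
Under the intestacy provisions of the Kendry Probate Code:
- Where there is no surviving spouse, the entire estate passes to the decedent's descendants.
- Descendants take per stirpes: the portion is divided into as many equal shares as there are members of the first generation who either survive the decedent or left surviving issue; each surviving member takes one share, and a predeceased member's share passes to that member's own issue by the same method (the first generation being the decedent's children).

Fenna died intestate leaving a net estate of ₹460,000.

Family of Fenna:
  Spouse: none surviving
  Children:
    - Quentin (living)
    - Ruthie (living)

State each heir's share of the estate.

Quentin: ₹230,000; Ruthie: ₹230,000

The entire ₹460,000 passes to the descendants.
That amount (₹460,000) is divided into 2 shares of ₹230,000: Quentin and Ruthie each take ₹230,000.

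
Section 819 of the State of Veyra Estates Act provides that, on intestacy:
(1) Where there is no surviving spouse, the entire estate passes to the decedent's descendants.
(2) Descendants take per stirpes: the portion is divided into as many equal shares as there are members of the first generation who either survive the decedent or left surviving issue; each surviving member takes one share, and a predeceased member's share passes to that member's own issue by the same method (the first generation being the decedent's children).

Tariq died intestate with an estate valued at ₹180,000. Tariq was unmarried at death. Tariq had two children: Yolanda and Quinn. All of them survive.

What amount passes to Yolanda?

Yolanda receives ₹90,000.

The entire ₹180,000 passes to the descendants.
That amount (₹180,000) is divided into 2 shares of ₹90,000: Yolanda and Quinn each take ₹90,000.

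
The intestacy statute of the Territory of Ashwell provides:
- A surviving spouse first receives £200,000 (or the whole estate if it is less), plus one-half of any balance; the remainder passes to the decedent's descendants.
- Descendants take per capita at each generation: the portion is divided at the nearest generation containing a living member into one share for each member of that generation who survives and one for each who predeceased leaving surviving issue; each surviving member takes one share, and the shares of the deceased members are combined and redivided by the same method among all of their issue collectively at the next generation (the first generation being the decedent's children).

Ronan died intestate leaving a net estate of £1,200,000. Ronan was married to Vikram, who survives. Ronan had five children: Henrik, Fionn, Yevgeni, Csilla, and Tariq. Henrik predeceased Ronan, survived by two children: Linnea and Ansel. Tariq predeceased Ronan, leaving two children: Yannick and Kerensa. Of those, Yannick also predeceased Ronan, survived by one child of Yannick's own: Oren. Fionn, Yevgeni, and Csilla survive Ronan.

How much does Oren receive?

Oren receives £50,000.

Vikram first takes £200,000, leaving a balance of £1,000,000. Vikram then takes one-half of the balance (£500,000), for a total of £700,000. The remaining £500,000 passes to the descendants.
The descendants' portion (£500,000) is divided at the children's generation into 5 shares of £100,000. Fionn, Yevgeni, and Csilla each take £100,000. The 2 shares of the deceased (Henrik and Tariq) are combined into a pool of £200,000.
That pool (£200,000) is divided at the grandchildren's generation into 4 shares of £50,000. Linnea, Ansel, and Kerensa each take £50,000. The remaining share for the deceased Yannick (£50,000) is carried to the next generation.
That pool (£50,000) passes entirely to Oren, the sole taker at the great-grandchildren's generation.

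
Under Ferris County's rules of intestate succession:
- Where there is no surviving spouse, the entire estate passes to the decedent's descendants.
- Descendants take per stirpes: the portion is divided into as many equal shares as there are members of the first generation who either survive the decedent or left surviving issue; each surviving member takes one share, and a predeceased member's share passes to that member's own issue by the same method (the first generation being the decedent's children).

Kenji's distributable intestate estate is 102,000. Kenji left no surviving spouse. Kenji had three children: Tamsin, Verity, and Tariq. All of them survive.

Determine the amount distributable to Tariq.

The entire 102,000 passes to the descendants.
That amount (102,000) is divided into 3 shares of 34,000: Tamsin, Verity, and Tariq each take 34,000.

Tariq receives 34,000.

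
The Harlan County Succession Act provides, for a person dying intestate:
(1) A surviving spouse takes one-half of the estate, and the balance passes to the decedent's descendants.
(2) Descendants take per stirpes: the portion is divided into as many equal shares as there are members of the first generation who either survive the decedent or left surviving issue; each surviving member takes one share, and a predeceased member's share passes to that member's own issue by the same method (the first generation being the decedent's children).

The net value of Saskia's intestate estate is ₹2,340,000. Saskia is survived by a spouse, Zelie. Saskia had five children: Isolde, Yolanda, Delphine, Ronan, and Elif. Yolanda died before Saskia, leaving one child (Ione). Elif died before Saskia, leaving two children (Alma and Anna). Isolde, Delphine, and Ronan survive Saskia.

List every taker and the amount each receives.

Zelie: ₹1,170,000; Isolde: ₹234,000; Ione: ₹234,000; Delphine: ₹234,000; Ronan: ₹234,000; Alma: ₹117,000; Anna: ₹117,000

Zelie takes one-half of ₹2,340,000 = ₹1,170,000. The remaining ₹1,170,000 passes to the descendants.
The descendants' portion (₹1,170,000) is divided into 5 shares of ₹234,000: Isolde, Delphine, and Ronan each take ₹234,000; Yolanda's ₹234,000 share passes to Yolanda's issue; Elif's ₹234,000 share passes to Elif's issue.
Yolanda's share (₹234,000) passes entirely to Ione.
Elif's share (₹234,000) is divided into 2 shares of ₹117,000: Alma and Anna each take ₹117,000.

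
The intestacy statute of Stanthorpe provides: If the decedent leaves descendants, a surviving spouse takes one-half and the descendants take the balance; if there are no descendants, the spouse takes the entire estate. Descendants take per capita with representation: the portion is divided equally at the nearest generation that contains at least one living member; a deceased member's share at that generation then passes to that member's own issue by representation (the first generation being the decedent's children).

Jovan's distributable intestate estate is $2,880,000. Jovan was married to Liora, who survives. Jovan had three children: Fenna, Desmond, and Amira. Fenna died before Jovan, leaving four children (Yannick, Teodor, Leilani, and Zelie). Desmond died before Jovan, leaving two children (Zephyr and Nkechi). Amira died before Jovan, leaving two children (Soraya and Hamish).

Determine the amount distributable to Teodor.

Liora takes one-half of $2,880,000 = $1,440,000. The remaining $1,440,000 passes to the descendants.
No child survives, so the initial division is made at the grandchildren's generation.
The descendants' portion ($1,440,000) is divided into 8 shares of $180,000: Yannick, Teodor, Leilani, Zelie, Zephyr, Nkechi, Soraya, and Hamish each take $180,000.

Teodor receives $180,000.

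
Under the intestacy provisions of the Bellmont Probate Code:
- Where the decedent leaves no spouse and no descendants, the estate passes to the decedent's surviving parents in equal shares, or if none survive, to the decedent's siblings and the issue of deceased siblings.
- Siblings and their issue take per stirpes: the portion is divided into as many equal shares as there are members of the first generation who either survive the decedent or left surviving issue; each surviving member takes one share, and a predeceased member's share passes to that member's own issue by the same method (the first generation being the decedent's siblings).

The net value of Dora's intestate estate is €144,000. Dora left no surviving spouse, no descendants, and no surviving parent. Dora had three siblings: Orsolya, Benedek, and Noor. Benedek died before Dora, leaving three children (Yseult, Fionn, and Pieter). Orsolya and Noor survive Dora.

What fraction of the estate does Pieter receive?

Pieter receives 1/9 of the estate.

The entire €144,000 passes to the siblings and their issue.
That amount (€144,000) is divided into 3 shares of €48,000: Orsolya and Noor each take €48,000; Benedek's €48,000 share passes to Benedek's issue.
Benedek's share (€48,000) is divided into 3 shares of €16,000: Yseult, Fionn, and Pieter each take €16,000.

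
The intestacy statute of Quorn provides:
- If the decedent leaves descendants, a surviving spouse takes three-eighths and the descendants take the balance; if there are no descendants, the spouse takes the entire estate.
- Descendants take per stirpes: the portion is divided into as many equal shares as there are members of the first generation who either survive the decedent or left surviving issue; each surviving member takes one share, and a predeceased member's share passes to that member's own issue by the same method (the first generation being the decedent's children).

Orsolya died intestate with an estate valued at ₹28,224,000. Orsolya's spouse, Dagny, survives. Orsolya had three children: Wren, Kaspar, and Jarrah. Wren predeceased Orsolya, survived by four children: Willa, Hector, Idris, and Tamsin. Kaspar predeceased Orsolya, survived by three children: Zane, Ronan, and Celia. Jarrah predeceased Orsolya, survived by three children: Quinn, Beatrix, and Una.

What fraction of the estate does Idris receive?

Dagny takes three-eighths of ₹28,224,000 = ₹10,584,000. The remaining ₹17,640,000 passes to the descendants.
The descendants' portion (₹17,640,000) is divided into 3 shares of ₹5,880,000: Wren's ₹5,880,000 share passes to Wren's issue; Kaspar's ₹5,880,000 share passes to Kaspar's issue; Jarrah's ₹5,880,000 share passes to Jarrah's issue.
Wren's share (₹5,880,000) is divided into 4 shares of ₹1,470,000: Willa, Hector, Idris, and Tamsin each take ₹1,470,000.
Kaspar's share (₹5,880,000) is divided into 3 shares of ₹1,960,000: Zane, Ronan, and Celia each take ₹1,960,000.
Jarrah's share (₹5,880,000) is divided into 3 shares of ₹1,960,000: Quinn, Beatrix, and Una each take ₹1,960,000.

Idris receives 5/96 of the estate.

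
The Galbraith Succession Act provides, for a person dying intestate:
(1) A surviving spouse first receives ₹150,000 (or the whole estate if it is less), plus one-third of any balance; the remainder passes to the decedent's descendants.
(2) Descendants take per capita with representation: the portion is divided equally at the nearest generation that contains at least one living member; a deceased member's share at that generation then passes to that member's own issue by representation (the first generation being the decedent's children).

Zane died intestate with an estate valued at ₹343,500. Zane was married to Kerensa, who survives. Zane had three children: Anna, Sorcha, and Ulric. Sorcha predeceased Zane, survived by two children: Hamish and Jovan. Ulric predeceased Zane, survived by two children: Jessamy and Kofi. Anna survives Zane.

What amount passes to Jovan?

Jovan receives ₹21,500.

Kerensa first takes ₹150,000, leaving a balance of ₹193,500. Kerensa then takes one-third of the balance (₹64,500), for a total of ₹214,500. The remaining ₹129,000 passes to the descendants.
The descendants' portion (₹129,000) is divided into 3 shares of ₹43,000: Anna takes ₹43,000; Sorcha's ₹43,000 share passes to Sorcha's issue; Ulric's ₹43,000 share passes to Ulric's issue.
Sorcha's share (₹43,000) is divided into 2 shares of ₹21,500: Hamish and Jovan each take ₹21,500.
Ulric's share (₹43,000) is divided into 2 shares of ₹21,500: Jessamy and Kofi each take ₹21,500.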